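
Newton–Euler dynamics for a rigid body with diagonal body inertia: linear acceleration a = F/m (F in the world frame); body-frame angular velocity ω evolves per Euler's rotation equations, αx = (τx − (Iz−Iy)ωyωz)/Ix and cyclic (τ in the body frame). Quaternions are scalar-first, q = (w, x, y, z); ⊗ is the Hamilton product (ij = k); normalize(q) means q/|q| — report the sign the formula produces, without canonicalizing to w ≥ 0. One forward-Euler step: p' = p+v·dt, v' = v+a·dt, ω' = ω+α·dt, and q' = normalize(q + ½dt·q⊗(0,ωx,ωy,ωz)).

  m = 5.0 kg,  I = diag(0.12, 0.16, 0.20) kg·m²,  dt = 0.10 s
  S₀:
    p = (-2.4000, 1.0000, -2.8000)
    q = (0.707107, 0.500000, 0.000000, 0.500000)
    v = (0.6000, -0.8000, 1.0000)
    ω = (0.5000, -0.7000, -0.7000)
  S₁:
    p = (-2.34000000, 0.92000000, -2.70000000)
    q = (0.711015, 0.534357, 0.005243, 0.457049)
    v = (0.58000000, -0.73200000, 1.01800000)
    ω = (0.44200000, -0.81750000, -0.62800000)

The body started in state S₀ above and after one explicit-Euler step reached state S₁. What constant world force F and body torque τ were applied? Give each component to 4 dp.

F = (-1.0000, 3.4000, 0.9000)
τ = (-0.0500, -0.1600, 0.1300)

v₁ − v₀ = (-0.02000000, 0.06800000, 0.01800000)
m·(v₁−v₀)/dt = (-1.0000, 3.4000, 0.9000)
Δω = ω₁−ω₀ = (-0.05800000, -0.11750000, 0.07200000)
I·α + gyro = (-0.0500, -0.1600, 0.1300)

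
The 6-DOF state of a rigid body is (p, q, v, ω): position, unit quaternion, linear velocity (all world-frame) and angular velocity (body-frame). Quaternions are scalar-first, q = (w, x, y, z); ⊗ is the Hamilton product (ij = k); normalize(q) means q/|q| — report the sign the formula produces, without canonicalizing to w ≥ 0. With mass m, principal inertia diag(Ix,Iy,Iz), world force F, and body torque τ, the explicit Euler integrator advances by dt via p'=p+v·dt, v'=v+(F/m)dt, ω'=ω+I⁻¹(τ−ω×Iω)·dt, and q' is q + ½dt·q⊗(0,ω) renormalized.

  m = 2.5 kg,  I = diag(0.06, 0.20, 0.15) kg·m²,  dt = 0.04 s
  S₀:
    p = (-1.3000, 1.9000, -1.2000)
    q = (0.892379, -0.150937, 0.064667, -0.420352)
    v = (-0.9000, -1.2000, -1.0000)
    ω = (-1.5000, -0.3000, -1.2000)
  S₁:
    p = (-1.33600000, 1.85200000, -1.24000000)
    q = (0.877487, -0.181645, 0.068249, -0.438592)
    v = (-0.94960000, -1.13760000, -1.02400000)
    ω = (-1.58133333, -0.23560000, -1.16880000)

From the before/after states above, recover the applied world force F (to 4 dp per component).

Δv = v₁−v₀ = (-0.04960000, 0.06240000, -0.02400000)
F = m·Δv/dt = (-3.1000, 3.9000, -1.5000)

F = (-3.1000, 3.9000, -1.5000)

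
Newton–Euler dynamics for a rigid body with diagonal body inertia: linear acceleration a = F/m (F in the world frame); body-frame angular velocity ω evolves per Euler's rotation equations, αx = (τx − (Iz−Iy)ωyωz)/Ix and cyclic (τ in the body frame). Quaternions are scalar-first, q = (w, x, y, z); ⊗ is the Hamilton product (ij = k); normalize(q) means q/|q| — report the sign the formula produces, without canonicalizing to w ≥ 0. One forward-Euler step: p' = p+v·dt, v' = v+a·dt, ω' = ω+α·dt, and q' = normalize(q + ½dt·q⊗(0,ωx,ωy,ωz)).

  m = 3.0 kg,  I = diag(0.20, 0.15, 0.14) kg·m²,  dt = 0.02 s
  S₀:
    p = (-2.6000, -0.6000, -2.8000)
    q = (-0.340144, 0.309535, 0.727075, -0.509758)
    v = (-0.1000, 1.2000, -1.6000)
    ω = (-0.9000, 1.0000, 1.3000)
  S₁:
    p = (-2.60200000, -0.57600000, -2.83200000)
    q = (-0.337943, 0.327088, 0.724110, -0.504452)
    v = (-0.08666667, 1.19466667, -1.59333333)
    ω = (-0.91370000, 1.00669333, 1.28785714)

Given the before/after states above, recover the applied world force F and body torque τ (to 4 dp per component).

F = (2.0000, -0.8000, 1.0000)
τ = (-0.1500, -0.0200, -0.0400)

Δv = v₁−v₀ = (0.01333333, -0.00533333, 0.00666667)
m·(v₁−v₀)/dt = (2.0000, -0.8000, 1.0000)
rate change Δω = (-0.01370000, 0.00669333, -0.01214286)
ω₀×(Iω₀) = (-0.0130, -0.0702, 0.0450)
τ = I·(Δω/dt) + ω₀×(Iω₀) = (-0.1500, -0.0200, -0.0400)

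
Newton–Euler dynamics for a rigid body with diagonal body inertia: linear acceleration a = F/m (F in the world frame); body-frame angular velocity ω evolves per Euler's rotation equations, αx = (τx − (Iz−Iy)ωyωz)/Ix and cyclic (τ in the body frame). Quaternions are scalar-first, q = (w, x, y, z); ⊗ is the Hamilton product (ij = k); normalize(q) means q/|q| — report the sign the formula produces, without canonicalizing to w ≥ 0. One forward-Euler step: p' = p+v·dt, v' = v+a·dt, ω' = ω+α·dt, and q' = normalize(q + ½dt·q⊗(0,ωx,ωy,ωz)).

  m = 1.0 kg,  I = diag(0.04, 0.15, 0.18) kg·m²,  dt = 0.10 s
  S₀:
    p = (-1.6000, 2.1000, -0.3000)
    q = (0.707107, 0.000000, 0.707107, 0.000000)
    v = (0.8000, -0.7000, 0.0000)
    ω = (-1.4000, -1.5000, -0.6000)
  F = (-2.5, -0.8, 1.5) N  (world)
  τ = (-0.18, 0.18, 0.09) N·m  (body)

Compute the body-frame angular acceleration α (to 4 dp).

ω×(Iω) gyroscopic = (0.0270, -0.1176, 0.2310)
(τ − ω×Iω)/I = (-5.1750, 1.9840, -0.7833)

α = (-5.1750, 1.9840, -0.7833)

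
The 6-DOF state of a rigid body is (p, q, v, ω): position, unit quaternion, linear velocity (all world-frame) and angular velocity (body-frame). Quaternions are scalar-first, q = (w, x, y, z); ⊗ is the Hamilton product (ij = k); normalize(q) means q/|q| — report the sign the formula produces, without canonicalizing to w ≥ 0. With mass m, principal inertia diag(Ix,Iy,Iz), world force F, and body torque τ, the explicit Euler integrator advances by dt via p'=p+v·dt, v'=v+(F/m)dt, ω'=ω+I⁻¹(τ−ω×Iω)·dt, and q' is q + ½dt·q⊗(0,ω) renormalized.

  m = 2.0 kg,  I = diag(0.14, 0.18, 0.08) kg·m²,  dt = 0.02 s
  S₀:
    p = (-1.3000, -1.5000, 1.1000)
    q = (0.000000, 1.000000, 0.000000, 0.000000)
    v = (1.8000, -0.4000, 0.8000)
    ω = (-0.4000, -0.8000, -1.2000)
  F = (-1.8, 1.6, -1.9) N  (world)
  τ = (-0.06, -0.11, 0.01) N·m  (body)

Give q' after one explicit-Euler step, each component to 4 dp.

q' = (0.0040, 0.9999, 0.0120, -0.0080)

Hamilton product q⊗(0,ω) = (0.4000000, 0.0000000, 1.2000000, -0.8000000)
updated quaternion q' = (0.0040, 0.9999, 0.0120, -0.0080)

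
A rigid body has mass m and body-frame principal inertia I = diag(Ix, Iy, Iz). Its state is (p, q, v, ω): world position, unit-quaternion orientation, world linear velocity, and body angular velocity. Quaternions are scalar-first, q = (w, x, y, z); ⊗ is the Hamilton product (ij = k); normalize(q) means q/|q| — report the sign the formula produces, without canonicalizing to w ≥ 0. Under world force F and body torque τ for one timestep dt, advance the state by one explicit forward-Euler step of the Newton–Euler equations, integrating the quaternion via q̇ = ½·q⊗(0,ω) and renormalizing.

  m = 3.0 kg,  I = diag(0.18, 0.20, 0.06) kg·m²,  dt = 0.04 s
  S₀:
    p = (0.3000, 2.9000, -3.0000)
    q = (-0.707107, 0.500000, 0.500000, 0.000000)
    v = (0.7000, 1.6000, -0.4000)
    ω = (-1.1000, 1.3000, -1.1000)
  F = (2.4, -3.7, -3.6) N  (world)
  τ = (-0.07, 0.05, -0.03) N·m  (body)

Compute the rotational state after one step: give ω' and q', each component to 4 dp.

α = I⁻¹(τ − ω×Iω) = (-1.5011, -0.4760, -0.0233)
new body rate ω' = (-1.1600, 1.2810, -1.1009)
q⊗(0,ω) = (-0.1000000, 0.2278177, -0.3692391, 1.9778177)
q' = normalize(q + ½dt·q⊗(0,ω)) = (-0.7085, 0.5041, 0.4922, 0.0395)

ω' = (-1.1600, 1.2810, -1.1009)
q' = (-0.7085, 0.5041, 0.4922, 0.0395)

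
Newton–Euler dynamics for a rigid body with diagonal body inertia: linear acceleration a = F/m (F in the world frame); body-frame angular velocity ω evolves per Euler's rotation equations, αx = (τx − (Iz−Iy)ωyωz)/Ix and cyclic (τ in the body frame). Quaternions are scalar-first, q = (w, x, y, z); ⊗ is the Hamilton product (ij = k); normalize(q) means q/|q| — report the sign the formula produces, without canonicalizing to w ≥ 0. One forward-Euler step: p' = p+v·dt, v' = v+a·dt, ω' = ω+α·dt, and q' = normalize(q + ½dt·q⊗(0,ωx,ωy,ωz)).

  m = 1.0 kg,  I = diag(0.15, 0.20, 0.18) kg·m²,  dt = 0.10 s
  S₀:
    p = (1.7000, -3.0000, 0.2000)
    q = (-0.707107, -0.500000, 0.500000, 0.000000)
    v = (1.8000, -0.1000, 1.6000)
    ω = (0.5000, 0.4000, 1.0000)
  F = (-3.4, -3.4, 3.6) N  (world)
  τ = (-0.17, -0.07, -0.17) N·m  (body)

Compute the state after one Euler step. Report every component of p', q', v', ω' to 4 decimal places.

linear accel F/m = (-3.4000, -3.4000, 3.6000)
p' = p + v·dt = (1.8800, -3.0100, 0.3600)
v' = v + a·dt = (1.4600, -0.4400, 1.9600)
ω×(Iω) gyroscopic = (-0.0080, -0.0150, 0.0100)
α = I⁻¹(τ − ω×Iω) = (-1.0800, -0.2750, -1.0000)
new body rate ω' = (0.3920, 0.3725, 0.9000)
2q̇ = q⊗(0,ω) = (0.0500000, 0.1464465, 0.2171572, -1.1571070)
updated quaternion q' = (-0.7034, -0.4918, 0.5100, -0.0578)

p' = (1.8800, -3.0100, 0.3600)
q' = (-0.7034, -0.4918, 0.5100, -0.0578)
v' = (1.4600, -0.4400, 1.9600)
ω' = (0.3920, 0.3725, 0.9000)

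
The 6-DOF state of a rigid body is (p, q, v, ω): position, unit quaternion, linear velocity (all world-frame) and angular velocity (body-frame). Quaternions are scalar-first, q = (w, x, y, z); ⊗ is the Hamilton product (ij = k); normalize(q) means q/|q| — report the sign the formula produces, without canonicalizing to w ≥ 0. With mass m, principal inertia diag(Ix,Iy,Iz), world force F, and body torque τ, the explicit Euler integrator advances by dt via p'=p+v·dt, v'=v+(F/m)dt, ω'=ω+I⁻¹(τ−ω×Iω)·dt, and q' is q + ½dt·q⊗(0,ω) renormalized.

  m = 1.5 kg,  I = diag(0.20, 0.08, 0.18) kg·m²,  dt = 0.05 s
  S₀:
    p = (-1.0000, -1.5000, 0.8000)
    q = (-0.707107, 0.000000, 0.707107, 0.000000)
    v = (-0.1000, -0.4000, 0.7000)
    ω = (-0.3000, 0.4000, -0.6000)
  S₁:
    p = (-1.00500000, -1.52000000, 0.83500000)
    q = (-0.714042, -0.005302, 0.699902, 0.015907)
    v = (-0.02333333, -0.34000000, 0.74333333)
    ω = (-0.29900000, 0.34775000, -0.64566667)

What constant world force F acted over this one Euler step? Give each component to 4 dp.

F = (2.3000, 1.8000, 1.3000)

Δv = v₁−v₀ = (0.07666667, 0.06000000, 0.04333333)
m·(v₁−v₀)/dt = (2.3000, 1.8000, 1.3000)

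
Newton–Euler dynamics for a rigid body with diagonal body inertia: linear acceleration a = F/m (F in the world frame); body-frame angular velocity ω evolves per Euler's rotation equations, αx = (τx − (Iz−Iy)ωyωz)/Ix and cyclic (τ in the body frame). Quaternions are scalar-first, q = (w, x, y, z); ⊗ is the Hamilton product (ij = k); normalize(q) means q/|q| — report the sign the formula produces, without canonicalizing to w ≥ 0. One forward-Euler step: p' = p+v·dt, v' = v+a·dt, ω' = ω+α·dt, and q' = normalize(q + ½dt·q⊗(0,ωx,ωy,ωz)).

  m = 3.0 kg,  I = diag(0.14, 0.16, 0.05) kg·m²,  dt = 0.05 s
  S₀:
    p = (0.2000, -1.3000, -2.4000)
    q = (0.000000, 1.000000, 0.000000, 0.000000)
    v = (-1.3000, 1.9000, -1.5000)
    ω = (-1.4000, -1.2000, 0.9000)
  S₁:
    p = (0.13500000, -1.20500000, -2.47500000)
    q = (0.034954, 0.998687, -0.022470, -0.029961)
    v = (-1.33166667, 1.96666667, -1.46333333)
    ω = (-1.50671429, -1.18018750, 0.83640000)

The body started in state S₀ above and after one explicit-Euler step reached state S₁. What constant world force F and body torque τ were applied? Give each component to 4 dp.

Δv = v₁−v₀ = (-0.03166667, 0.06666667, 0.03666667)
m·(v₁−v₀)/dt = (-1.9000, 4.0000, 2.2000)
Δω = ω₁−ω₀ = (-0.10671429, 0.01981250, -0.06360000)
I·α + gyro = (-0.1800, -0.0500, -0.0300)

F = (-1.9000, 4.0000, 2.2000)
τ = (-0.1800, -0.0500, -0.0300)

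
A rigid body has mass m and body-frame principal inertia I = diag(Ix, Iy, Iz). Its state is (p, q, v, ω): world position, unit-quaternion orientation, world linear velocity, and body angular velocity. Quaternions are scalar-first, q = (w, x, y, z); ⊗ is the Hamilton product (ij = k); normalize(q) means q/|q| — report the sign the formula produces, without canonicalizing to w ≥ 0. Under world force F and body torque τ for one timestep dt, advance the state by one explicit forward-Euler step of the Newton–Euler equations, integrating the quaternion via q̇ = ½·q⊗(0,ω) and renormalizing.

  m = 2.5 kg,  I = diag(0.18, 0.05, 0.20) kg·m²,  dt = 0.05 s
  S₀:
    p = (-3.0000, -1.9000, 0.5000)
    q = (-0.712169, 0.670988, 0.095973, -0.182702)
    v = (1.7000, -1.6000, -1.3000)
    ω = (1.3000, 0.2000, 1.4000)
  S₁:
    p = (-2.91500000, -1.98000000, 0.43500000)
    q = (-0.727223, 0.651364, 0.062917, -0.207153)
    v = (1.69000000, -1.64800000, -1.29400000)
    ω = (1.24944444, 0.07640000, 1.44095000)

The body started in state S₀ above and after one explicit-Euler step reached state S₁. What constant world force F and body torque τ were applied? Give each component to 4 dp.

Δω = ω₁−ω₀ = (-0.05055556, -0.12360000, 0.04095000)
precession coupling = (0.0420, -0.0364, -0.0338)
applied torque τ = (-0.1400, -0.1600, 0.1300)
Δv = v₁−v₀ = (-0.01000000, -0.04800000, 0.00600000)
m·(v₁−v₀)/dt = (-0.5000, -2.4000, 0.3000)

F = (-0.5000, -2.4000, 0.3000)
τ = (-0.1400, -0.1600, 0.1300)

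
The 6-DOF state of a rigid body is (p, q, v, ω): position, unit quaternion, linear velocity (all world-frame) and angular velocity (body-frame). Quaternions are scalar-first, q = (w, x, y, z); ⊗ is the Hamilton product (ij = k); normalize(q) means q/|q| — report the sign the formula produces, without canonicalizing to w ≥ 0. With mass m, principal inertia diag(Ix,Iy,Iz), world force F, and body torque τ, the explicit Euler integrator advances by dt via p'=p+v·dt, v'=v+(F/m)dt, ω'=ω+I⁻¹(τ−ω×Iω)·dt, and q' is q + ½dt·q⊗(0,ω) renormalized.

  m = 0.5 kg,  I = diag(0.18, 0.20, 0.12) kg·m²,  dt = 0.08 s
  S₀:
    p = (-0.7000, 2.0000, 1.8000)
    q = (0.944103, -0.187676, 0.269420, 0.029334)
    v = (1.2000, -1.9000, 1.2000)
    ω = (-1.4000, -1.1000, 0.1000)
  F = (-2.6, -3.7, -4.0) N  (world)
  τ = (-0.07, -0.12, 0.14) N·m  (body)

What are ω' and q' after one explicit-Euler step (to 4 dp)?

ω' = (-1.4350, -1.1446, 0.1728)
q' = (0.9429, -0.2376, 0.2264, 0.0563)

gyro term ω×Iω = (0.0088, -0.0084, 0.0308)
angular accel α = (-0.4378, -0.5580, 0.9100)
ω + α·dt = (-1.4350, -1.1446, 0.1728)
q⊗(0,ω) = (0.0306822, -1.2625348, -1.0608133, 0.6780419)
updated quaternion q' = (0.9429, -0.2376, 0.2264, 0.0563)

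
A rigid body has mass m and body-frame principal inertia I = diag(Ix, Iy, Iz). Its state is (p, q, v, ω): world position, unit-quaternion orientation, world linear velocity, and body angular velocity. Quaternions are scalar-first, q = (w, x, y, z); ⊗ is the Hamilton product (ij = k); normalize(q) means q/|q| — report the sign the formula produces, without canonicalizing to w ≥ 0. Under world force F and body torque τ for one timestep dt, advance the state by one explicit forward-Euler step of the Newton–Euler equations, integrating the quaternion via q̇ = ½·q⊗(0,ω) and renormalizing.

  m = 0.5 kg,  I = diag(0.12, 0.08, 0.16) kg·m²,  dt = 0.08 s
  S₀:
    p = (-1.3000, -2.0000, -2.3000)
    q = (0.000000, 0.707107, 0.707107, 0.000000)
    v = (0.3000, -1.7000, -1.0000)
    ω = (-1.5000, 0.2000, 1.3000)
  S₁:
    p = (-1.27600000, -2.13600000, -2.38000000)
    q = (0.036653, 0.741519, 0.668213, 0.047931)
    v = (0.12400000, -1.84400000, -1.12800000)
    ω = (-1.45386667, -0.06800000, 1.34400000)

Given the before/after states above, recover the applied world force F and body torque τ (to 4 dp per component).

rate change Δω = (0.04613333, -0.26800000, 0.04400000)
precession coupling = (0.0208, 0.0780, 0.0120)
I·α + gyro = (0.0900, -0.1900, 0.1000)
v₁ − v₀ = (-0.17600000, -0.14400000, -0.12800000)
F = m·Δv/dt = (-1.1000, -0.9000, -0.8000)

F = (-1.1000, -0.9000, -0.8000)
τ = (0.0900, -0.1900, 0.1000)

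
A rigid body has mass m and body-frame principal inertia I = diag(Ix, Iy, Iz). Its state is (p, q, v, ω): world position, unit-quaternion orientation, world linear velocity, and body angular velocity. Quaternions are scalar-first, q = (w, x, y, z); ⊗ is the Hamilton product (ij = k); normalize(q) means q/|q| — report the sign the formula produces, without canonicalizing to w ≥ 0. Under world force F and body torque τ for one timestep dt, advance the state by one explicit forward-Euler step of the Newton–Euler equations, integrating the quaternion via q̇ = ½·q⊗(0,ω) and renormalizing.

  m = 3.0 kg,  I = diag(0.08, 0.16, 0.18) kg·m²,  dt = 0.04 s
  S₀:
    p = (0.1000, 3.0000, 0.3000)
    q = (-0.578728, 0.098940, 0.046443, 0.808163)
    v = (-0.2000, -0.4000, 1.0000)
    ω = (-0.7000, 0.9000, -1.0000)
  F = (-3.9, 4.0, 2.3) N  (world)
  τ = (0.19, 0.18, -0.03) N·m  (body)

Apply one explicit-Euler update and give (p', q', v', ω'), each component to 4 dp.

ω×(Iω) gyroscopic = (-0.0180, -0.0700, -0.0504)
angular accel α = (2.6000, 1.5625, 0.1133)
ω + α·dt = (-0.5960, 0.9625, -0.9955)
Hamilton product q⊗(0,ω) = (0.8356223, -0.3686801, -0.9876293, 0.7002841)
updated quaternion q' = (-0.5618, 0.0915, 0.0267, 0.8218)
p + v·dt = (0.0920, 2.9840, 0.3400)
v' = v + a·dt = (-0.2520, -0.3467, 1.0307)

p' = (0.0920, 2.9840, 0.3400)
q' = (-0.5618, 0.0915, 0.0267, 0.8218)
v' = (-0.2520, -0.3467, 1.0307)
ω' = (-0.5960, 0.9625, -0.9955)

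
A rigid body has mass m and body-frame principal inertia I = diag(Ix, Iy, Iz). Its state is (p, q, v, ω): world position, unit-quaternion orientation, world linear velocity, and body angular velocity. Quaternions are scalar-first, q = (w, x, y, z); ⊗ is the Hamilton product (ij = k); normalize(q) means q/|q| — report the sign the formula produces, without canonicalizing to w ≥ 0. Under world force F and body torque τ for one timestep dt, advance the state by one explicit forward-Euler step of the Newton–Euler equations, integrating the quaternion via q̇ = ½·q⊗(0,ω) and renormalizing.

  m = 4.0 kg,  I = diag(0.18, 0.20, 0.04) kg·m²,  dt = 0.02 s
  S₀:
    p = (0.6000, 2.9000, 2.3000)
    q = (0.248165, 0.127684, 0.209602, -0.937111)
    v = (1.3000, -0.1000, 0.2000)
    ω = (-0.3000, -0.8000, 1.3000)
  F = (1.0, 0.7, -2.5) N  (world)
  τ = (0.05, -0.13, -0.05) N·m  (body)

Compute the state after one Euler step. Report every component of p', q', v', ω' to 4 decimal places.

p' = (0.6260, 2.8980, 2.3040)
q' = (0.2624, 0.1222, 0.2087, -0.9342)
v' = (1.3050, -0.0965, 0.1875)
ω' = (-0.3129, -0.8075, 1.2726)

a = F/m = (0.2500, 0.1750, -0.6250)
p' = p + v·dt = (0.6260, 2.8980, 2.3040)
v + (F/m)dt = (1.3050, -0.0965, 0.1875)
gyro term ω×Iω = (0.1664, -0.0546, 0.0048)
(τ − ω×Iω)/I = (-0.6467, -0.3770, -1.3700)
ω + α·dt = (-0.3129, -0.8075, 1.2726)
Hamilton product q⊗(0,ω) = (1.4242311, -0.5516557, -0.0833879, 0.2833479)
updated quaternion q' = (0.2624, 0.1222, 0.2087, -0.9342)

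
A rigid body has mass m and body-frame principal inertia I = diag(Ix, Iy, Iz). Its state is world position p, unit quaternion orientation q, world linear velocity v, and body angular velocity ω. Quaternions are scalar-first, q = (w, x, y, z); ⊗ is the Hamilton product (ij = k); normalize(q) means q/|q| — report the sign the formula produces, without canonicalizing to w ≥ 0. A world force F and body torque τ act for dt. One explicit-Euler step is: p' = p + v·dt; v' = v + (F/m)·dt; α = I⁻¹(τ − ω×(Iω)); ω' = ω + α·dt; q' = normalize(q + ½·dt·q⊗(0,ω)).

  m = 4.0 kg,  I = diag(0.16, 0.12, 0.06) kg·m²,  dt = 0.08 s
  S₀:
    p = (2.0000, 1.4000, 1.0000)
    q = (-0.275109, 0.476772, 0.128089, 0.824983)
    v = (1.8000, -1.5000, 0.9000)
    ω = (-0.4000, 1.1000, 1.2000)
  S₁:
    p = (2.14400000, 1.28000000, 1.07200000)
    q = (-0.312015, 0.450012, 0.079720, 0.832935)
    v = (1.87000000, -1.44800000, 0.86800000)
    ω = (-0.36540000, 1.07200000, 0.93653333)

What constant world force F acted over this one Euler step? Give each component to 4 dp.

v₁ − v₀ = (0.07000000, 0.05200000, -0.03200000)
F = m·Δv/dt = (3.5000, 2.6000, -1.6000)

F = (3.5000, 2.6000, -1.6000)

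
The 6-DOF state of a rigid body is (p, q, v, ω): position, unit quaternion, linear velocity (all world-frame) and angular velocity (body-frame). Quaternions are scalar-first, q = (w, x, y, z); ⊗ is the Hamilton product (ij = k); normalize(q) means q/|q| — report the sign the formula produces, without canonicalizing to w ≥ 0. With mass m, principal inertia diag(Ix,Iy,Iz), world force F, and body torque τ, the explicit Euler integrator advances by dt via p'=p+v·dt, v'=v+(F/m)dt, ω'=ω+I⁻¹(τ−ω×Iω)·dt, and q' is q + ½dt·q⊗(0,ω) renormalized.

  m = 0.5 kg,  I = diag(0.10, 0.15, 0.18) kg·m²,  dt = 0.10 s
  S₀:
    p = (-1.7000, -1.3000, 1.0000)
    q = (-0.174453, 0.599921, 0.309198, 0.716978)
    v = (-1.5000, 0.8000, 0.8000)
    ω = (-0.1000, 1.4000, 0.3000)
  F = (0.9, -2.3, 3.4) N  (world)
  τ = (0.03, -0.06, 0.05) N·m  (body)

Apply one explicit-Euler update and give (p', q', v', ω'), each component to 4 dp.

p' = (-1.8500, -1.2200, 1.0800)
q' = (-0.2033, 0.5538, 0.2837, 0.7560)
v' = (-1.3200, 0.3400, 1.4800)
ω' = (-0.0826, 1.3584, 0.3317)

(τ − ω×Iω)/I = (0.1740, -0.4160, 0.3167)
ω + α·dt = (-0.0826, 1.3584, 0.3317)
q⊗(0,ω) = (-0.5879785, -0.8935645, -0.4959083, 0.8184733)
updated quaternion q' = (-0.2033, 0.5538, 0.2837, 0.7560)
new position p' = (-1.8500, -1.2200, 1.0800)
v + (F/m)dt = (-1.3200, 0.3400, 1.4800)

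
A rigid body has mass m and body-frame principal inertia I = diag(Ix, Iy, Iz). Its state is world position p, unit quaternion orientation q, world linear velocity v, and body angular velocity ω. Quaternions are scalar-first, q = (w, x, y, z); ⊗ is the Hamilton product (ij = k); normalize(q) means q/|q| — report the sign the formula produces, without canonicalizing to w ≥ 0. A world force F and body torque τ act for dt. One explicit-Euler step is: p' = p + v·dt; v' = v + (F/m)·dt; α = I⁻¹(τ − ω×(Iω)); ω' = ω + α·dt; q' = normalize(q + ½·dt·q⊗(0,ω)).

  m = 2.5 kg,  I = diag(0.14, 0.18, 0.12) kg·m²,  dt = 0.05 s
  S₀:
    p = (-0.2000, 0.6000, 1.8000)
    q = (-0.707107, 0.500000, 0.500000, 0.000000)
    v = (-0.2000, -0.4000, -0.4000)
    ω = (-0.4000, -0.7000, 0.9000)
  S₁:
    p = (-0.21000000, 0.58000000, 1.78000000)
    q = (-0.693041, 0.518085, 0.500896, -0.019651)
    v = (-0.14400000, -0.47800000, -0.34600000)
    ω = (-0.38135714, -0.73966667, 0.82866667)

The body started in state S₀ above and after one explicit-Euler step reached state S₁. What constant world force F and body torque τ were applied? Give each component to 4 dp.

v₁ − v₀ = (0.05600000, -0.07800000, 0.05400000)
m·(v₁−v₀)/dt = (2.8000, -3.9000, 2.7000)
ω₁ − ω₀ = (0.01864286, -0.03966667, -0.07133333)
I·α + gyro = (0.0900, -0.1500, -0.1600)

F = (2.8000, -3.9000, 2.7000)
τ = (0.0900, -0.1500, -0.1600)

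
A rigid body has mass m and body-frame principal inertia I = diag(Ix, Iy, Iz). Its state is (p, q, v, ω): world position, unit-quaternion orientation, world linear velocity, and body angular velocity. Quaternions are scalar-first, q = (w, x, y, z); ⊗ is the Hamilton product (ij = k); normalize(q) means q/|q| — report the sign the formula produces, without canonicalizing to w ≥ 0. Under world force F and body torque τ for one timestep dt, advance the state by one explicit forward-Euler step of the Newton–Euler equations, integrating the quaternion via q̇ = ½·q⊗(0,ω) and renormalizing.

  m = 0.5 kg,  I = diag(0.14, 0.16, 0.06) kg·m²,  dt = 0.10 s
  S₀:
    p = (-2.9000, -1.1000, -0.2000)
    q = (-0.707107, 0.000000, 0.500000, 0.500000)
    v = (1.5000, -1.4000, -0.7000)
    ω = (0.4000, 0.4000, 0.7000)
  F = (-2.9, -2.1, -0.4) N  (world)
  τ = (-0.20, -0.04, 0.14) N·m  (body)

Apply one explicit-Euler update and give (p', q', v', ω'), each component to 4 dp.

p' = (-2.7500, -1.2400, -0.2700)
q' = (-0.7339, -0.0066, 0.4954, 0.4648)
v' = (0.9200, -1.8200, -0.7800)
ω' = (0.2771, 0.3610, 0.9280)

linear accel F/m = (-5.8000, -4.2000, -0.8000)
p' = p + v·dt = (-2.7500, -1.2400, -0.2700)
v' = v + a·dt = (0.9200, -1.8200, -0.7800)
gyro term ω×Iω = (-0.0280, 0.0224, 0.0032)
α = I⁻¹(τ − ω×Iω) = (-1.2286, -0.3900, 2.2800)
ω' = ω + α·dt = (0.2771, 0.3610, 0.9280)
q⊗(0,ω) = (-0.5500000, -0.1328428, -0.0828428, -0.6949749)
updated quaternion q' = (-0.7339, -0.0066, 0.4954, 0.4648)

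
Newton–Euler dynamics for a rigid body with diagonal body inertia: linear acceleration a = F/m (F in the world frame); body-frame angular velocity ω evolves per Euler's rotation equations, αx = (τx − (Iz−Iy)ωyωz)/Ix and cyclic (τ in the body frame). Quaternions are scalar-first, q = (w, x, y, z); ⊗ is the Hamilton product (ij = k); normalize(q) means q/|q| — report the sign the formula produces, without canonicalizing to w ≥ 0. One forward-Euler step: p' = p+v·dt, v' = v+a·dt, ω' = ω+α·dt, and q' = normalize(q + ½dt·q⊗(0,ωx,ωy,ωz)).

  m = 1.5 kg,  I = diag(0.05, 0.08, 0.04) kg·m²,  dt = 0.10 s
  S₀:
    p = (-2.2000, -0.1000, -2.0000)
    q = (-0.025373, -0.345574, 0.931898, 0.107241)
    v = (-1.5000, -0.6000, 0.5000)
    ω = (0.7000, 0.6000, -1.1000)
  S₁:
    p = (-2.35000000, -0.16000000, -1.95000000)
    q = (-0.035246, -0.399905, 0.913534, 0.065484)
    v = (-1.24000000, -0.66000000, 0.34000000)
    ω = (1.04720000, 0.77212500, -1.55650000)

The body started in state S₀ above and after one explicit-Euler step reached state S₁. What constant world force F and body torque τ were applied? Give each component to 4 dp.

rate change Δω = (0.34720000, 0.17212500, -0.45650000)
precession coupling = (0.0264, -0.0077, 0.0126)
I·α + gyro = (0.2000, 0.1300, -0.1700)
v₁ − v₀ = (0.26000000, -0.06000000, -0.16000000)
m·(v₁−v₀)/dt = (3.9000, -0.9000, -2.4000)

F = (3.9000, -0.9000, -2.4000)
τ = (0.2000, 0.1300, -0.1700)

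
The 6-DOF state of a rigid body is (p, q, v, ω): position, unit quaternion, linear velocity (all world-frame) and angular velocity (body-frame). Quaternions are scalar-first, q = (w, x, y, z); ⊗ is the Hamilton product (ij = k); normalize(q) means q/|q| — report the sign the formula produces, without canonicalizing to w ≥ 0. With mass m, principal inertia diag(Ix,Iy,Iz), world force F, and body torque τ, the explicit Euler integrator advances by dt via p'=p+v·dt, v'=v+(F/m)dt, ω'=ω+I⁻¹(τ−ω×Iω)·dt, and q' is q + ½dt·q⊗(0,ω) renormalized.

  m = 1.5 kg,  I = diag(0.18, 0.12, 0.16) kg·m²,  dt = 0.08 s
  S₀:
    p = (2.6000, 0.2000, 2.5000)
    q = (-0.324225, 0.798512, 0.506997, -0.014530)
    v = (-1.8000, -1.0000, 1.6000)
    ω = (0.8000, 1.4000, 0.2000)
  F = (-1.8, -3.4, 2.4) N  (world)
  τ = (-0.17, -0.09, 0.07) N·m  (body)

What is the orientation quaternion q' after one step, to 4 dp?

q⊗(0,ω) = (-1.3456994, -0.1376386, -0.6252414, 0.6474742)
q + ½dt·q⊗(0,ω), renormalized = (-0.3773, 0.7913, 0.4810, 0.0113)

q' = (-0.3773, 0.7913, 0.4810, 0.0113)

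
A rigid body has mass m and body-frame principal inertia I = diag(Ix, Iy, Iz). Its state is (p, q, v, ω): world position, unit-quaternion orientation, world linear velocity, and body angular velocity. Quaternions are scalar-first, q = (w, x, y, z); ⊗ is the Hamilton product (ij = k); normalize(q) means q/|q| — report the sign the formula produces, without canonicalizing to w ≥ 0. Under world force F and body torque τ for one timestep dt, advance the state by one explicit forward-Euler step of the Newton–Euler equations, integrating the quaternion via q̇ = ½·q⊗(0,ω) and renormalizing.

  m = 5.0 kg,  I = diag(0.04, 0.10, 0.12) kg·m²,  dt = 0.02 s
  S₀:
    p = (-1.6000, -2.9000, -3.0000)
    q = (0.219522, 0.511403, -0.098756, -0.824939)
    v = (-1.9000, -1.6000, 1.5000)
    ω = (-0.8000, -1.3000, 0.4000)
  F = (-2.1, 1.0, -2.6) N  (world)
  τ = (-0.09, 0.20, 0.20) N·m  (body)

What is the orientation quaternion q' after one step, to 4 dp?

q' = (0.2256, 0.4985, -0.0970, -0.8314)

q⊗(0,ω) = (0.6107152, -1.2875407, 0.1700114, -0.6560199)
q' = normalize(q + ½dt·q⊗(0,ω)) = (0.2256, 0.4985, -0.0970, -0.8314)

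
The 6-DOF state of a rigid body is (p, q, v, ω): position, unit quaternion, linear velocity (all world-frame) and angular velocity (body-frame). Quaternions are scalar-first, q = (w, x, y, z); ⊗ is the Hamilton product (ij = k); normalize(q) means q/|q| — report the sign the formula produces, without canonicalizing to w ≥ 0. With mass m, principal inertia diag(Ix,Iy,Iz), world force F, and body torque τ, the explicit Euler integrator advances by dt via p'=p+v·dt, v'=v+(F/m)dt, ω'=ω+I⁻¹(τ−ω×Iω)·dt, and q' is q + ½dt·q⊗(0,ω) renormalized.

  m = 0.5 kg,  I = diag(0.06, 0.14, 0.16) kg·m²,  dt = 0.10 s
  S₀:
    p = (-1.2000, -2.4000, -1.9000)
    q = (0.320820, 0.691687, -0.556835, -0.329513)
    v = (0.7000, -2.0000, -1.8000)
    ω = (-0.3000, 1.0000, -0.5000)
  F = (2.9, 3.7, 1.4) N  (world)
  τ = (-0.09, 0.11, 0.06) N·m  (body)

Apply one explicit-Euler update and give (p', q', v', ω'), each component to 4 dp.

p' = (-1.1300, -2.6000, -2.0800)
q' = (0.3502, 0.7161, -0.5177, -0.3108)
v' = (1.2800, -1.2600, -1.5200)
ω' = (-0.4333, 1.0893, -0.4475)

angular accel α = (-1.3333, 0.8929, 0.5250)
ω' = ω + α·dt = (-0.4333, 1.0893, -0.4475)
Hamilton product q⊗(0,ω) = (0.5995846, 0.5116845, 0.7655174, 0.3642265)
updated quaternion q' = (0.3502, 0.7161, -0.5177, -0.3108)
linear accel F/m = (5.8000, 7.4000, 2.8000)
new position p' = (-1.1300, -2.6000, -2.0800)
v + (F/m)dt = (1.2800, -1.2600, -1.5200)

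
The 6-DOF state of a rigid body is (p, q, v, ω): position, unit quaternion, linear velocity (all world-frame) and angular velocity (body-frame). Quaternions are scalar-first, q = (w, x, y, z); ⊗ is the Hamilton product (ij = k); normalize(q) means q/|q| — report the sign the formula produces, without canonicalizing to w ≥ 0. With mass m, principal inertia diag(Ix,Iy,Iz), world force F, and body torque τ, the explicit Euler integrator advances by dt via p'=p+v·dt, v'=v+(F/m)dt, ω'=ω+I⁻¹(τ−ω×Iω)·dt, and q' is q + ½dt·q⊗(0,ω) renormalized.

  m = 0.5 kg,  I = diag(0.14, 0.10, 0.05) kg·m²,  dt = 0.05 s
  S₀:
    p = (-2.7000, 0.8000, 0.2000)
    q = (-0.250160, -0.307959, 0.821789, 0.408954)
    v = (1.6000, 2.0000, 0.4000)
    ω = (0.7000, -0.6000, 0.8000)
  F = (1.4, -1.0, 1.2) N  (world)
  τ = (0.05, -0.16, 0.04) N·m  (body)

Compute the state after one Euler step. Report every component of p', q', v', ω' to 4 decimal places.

precession coupling ω×(Iω) = (0.0240, 0.0504, 0.0168)
α = I⁻¹(τ − ω×Iω) = (0.1857, -2.1040, 0.4640)
new body rate ω' = (0.7093, -0.7052, 0.8232)
Hamilton product q⊗(0,ω) = (0.3814815, 0.7276916, 0.6827310, -0.5906049)
q + ½dt·q⊗(0,ω), renormalized = (-0.2405, -0.2896, 0.8385, 0.3940)
a = F/m = (2.8000, -2.0000, 2.4000)
p + v·dt = (-2.6200, 0.9000, 0.2200)
v + (F/m)dt = (1.7400, 1.9000, 0.5200)

p' = (-2.6200, 0.9000, 0.2200)
q' = (-0.2405, -0.2896, 0.8385, 0.3940)
v' = (1.7400, 1.9000, 0.5200)
ω' = (0.7093, -0.7052, 0.8232)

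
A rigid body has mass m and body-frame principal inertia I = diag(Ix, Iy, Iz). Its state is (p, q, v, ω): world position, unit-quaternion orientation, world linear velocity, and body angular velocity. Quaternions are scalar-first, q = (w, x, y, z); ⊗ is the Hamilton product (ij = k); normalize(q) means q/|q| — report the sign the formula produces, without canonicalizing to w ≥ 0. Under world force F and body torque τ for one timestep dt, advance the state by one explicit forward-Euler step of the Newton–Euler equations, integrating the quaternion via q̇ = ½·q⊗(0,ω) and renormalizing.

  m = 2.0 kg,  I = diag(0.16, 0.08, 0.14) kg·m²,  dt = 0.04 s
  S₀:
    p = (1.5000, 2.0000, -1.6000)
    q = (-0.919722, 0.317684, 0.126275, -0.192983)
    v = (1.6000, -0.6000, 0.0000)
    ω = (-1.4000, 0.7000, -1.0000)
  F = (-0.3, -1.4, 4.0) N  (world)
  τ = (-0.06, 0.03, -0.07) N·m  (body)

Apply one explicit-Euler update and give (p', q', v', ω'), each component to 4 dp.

α = I⁻¹(τ − ω×Iω) = (-0.1125, 0.0250, -1.0600)
ω + α·dt = (-1.4045, 0.7010, -1.0424)
Hamilton product q⊗(0,ω) = (0.1633821, 1.2964239, -0.0559452, 1.3188858)
q + ½dt·q⊗(0,ω), renormalized = (-0.9158, 0.3434, 0.1251, -0.1665)
p + v·dt = (1.5640, 1.9760, -1.6000)
new velocity v' = (1.5940, -0.6280, 0.0800)

p' = (1.5640, 1.9760, -1.6000)
q' = (-0.9158, 0.3434, 0.1251, -0.1665)
v' = (1.5940, -0.6280, 0.0800)
ω' = (-1.4045, 0.7010, -1.0424)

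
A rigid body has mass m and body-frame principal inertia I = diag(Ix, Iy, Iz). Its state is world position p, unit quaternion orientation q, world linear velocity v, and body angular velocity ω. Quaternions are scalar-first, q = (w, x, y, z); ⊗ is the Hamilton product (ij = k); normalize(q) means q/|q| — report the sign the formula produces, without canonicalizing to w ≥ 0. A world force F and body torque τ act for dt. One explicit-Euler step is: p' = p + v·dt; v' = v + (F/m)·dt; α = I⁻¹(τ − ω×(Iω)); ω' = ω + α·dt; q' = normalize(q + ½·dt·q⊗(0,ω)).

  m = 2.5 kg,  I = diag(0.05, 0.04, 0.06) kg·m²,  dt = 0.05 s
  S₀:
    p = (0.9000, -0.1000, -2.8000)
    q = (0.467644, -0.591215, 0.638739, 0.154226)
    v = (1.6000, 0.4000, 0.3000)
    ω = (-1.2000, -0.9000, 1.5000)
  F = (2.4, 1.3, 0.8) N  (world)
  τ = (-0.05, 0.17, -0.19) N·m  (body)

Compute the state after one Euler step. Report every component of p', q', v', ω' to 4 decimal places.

a = (0.9600, 0.5200, 0.3200)
new position p' = (0.9800, -0.0800, -2.7850)
new velocity v' = (1.6480, 0.4260, 0.3160)
precession coupling ω×(Iω) = (-0.0270, 0.0180, -0.0108)
α = I⁻¹(τ − ω×Iω) = (-0.4600, 3.8000, -2.9867)
ω + α·dt = (-1.2230, -0.7100, 1.3507)
2q̇ = q⊗(0,ω) = (-0.3659319, 0.5357391, 0.2808717, 2.0000463)
q + ½dt·q⊗(0,ω), renormalized = (0.4579, -0.5770, 0.6449, 0.2039)

p' = (0.9800, -0.0800, -2.7850)
q' = (0.4579, -0.5770, 0.6449, 0.2039)
v' = (1.6480, 0.4260, 0.3160)
ω' = (-1.2230, -0.7100, 1.3507)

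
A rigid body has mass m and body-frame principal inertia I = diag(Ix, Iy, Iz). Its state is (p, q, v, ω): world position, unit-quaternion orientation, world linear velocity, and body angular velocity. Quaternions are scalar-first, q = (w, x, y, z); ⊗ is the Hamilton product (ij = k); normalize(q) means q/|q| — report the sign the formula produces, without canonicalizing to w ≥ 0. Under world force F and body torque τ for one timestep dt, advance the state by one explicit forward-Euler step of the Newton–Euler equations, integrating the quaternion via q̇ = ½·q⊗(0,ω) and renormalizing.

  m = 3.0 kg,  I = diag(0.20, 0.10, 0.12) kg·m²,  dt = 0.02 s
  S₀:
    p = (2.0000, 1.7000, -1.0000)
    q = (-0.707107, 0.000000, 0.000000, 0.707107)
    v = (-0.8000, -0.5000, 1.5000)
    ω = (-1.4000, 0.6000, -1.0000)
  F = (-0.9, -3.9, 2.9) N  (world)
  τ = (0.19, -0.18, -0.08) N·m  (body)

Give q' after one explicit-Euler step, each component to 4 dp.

q' = (-0.6999, 0.0057, -0.0141, 0.7141)

Hamilton product q⊗(0,ω) = (0.7071070, 0.5656856, -1.4142140, 0.7071070)
q' = normalize(q + ½dt·q⊗(0,ω)) = (-0.6999, 0.0057, -0.0141, 0.7141)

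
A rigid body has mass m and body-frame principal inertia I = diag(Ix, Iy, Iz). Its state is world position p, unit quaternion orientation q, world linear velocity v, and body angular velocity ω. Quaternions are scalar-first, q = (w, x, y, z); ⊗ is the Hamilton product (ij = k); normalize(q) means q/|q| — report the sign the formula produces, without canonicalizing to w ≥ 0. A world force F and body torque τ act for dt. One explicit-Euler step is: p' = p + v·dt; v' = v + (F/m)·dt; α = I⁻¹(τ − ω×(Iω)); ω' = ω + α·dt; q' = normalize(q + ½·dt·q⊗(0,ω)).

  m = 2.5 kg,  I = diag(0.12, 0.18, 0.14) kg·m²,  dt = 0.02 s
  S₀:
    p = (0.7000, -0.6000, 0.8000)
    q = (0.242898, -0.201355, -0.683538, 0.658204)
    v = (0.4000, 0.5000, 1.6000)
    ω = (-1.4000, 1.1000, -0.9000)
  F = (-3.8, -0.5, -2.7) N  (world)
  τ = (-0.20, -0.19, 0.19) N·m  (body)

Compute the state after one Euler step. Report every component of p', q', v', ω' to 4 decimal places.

new position p' = (0.7080, -0.5900, 0.8320)
v + (F/m)dt = (0.3696, 0.4960, 1.5784)
(τ − ω×Iω)/I = (-1.9967, -0.9156, 2.0171)
ω + α·dt = (-1.4399, 1.0817, -0.8597)
q⊗(0,ω) = (1.0623784, -0.4488974, -0.8355173, -1.3970519)
q' = normalize(q + ½dt·q⊗(0,ω)) = (0.2535, -0.2058, -0.6918, 0.6441)

p' = (0.7080, -0.5900, 0.8320)
q' = (0.2535, -0.2058, -0.6918, 0.6441)
v' = (0.3696, 0.4960, 1.5784)
ω' = (-1.4399, 1.0817, -0.8597)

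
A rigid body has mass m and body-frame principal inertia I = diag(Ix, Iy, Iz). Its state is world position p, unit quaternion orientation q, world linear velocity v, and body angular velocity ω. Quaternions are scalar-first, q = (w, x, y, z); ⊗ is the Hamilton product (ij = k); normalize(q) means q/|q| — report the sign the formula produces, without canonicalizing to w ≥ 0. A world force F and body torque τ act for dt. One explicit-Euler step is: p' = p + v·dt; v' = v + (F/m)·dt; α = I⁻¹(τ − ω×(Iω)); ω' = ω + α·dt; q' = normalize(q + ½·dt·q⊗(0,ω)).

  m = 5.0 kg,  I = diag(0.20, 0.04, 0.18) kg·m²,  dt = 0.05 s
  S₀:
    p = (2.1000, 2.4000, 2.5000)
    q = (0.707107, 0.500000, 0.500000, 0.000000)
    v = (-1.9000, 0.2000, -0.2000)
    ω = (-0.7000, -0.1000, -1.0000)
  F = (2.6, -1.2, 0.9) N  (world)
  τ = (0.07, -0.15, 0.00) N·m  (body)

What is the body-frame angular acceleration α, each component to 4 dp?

α = (0.2800, -4.1000, 0.0622)

gyro term ω×Iω = (0.0140, 0.0140, -0.0112)
α = I⁻¹(τ − ω×Iω) = (0.2800, -4.1000, 0.0622)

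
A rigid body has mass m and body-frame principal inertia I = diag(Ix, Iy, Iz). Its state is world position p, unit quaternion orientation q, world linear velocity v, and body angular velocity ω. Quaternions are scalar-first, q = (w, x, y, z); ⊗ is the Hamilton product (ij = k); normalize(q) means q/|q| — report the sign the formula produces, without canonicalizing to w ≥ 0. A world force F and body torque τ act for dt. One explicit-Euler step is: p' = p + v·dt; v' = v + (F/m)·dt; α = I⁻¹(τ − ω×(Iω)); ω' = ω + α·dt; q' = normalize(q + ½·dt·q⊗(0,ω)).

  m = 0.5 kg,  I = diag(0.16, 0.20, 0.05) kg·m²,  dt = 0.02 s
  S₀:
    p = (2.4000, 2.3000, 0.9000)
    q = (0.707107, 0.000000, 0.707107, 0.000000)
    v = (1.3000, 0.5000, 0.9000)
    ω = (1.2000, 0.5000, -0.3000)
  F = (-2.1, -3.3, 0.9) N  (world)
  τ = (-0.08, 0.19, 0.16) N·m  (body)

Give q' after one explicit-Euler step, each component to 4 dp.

q' = (0.7035, 0.0064, 0.7106, -0.0106)

Hamilton product q⊗(0,ω) = (-0.3535535, 0.6363963, 0.3535535, -1.0606605)
q + ½dt·q⊗(0,ω), renormalized = (0.7035, 0.0064, 0.7106, -0.0106)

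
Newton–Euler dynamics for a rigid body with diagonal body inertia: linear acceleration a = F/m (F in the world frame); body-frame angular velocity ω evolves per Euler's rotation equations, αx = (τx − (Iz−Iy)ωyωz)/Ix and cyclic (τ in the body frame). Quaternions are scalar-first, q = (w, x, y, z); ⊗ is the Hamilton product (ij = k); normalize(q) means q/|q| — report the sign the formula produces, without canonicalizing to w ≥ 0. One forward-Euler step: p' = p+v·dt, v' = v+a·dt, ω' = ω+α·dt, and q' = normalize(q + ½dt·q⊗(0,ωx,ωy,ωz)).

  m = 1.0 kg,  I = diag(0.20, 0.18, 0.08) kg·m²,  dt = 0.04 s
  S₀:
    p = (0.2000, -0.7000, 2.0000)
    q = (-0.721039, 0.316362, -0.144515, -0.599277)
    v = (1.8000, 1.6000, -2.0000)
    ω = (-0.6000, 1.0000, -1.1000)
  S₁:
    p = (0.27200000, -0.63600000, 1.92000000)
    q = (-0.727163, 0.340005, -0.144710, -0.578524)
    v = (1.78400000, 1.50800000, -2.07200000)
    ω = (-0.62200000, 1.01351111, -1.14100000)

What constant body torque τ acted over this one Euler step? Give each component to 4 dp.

τ = (0.0000, 0.1400, -0.0700)

rate change Δω = (-0.02200000, 0.01351111, -0.04100000)
ω₀×(Iω₀) = (0.1100, 0.0792, 0.0120)
applied torque τ = (0.0000, 0.1400, -0.0700)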